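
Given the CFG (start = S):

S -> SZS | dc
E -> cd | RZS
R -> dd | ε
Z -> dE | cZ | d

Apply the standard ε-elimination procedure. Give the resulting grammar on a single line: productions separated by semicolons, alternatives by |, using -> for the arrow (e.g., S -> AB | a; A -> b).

S -> dc | SZS; E -> ZS | cd | RZS; R -> dd; Z -> d | cZ | dE

Nullable set: {R}.
E -> RZS: R nullable, giving RZS | ZS.
Drop R -> ε.
Unchanged (no nullable symbols): S -> SZS; S -> dc; E -> cd; R -> dd; Z -> cZ; Z -> d; Z -> dE.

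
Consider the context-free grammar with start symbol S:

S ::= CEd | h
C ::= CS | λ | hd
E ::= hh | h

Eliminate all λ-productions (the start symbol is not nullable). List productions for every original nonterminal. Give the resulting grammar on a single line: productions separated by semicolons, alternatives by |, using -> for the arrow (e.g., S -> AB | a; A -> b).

S -> h | Ed | CEd; C -> S | CS | hd; E -> h | hh

Nullable set: {C}.
S -> CEd: C nullable, giving CEd | Ed.
Drop C -> λ.
C -> CS: C nullable, giving CS | S.
Unchanged (no nullable symbols): S -> h; C -> hd; E -> h; E -> hh.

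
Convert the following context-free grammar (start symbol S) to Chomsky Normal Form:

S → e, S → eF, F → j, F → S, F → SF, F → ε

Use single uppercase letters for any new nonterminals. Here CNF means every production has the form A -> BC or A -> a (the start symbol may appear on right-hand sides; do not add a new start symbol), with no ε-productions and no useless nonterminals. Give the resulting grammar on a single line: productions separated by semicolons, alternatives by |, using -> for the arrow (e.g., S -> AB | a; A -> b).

Nullable: {F}; after ε-elimination: S -> e | eF; F -> S | j | SF.
After unit-elimination: S -> e | eF; F -> e | j | SF | eF.
TERM: introduce A -> e and substitute in every rule of length ≥2.

S -> e | AF; A -> e; F -> e | j | AF | SF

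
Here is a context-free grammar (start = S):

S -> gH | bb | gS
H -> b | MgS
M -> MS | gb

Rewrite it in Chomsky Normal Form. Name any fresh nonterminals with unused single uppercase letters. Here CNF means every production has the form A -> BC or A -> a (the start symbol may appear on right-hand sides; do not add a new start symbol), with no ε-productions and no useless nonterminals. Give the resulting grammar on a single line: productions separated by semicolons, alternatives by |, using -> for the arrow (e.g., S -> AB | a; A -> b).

S -> AH | AS | BB; A -> g; B -> b; C -> AS; H -> b | MC; M -> AB | MS

No ε-productions.
No unit productions to eliminate.
TERM: introduce B -> b, A -> g and substitute in every rule of length ≥2.
BIN: H -> MAS becomes H -> MC, C -> AS.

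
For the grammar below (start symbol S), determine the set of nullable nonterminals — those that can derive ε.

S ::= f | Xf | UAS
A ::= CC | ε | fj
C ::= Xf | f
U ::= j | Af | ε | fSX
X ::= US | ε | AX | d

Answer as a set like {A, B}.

{A, U, X}

Directly nullable (have an ε-rule): {A, U, X}.
Not nullable: C, S — each has a terminal in every rule's right-hand side or depends on a non-nullable symbol.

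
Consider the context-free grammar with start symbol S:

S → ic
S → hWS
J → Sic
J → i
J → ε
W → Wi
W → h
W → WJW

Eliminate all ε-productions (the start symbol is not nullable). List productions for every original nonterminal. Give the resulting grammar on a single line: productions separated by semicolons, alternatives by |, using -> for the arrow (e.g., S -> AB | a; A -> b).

Nullable set: {J}.
Drop J -> ε.
W -> WJW: J nullable, giving WJW | WW.
Unchanged (no nullable symbols): S -> hWS; S -> ic; J -> Sic; J -> i; W -> Wi; W -> h.

S -> ic | hWS; J -> i | Sic; W -> h | WW | Wi | WJW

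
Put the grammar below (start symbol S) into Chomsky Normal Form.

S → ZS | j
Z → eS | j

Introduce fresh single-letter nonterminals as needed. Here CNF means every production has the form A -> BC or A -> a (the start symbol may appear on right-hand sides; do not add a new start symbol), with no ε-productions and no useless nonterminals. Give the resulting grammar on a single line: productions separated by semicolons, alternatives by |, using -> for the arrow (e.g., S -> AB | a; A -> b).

No ε-productions.
No unit productions to eliminate.
TERM: introduce A -> e and substitute in every rule of length ≥2.

S -> j | ZS; A -> e; Z -> j | AS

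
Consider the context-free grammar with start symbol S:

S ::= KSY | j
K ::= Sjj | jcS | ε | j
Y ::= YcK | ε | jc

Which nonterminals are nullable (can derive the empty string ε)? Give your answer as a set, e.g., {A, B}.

Directly nullable (have an ε-rule): {K, Y}.
Not nullable: S — each has a terminal in every rule's right-hand side or depends on a non-nullable symbol.

{K, Y}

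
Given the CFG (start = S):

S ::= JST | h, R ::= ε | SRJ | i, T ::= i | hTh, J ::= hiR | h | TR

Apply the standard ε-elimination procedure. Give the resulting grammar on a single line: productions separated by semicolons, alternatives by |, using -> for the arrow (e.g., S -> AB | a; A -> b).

S -> h | JST; J -> T | h | TR | hi | hiR; R -> i | SJ | SRJ; T -> i | hTh

Nullable set: {R}.
J -> TR: R nullable, giving T | TR.
J -> hiR: R nullable, giving hi | hiR.
Drop R -> ε.
R -> SRJ: R nullable, giving SJ | SRJ.
Unchanged (no nullable symbols): S -> JST; S -> h; J -> h; R -> i; T -> hTh; T -> i.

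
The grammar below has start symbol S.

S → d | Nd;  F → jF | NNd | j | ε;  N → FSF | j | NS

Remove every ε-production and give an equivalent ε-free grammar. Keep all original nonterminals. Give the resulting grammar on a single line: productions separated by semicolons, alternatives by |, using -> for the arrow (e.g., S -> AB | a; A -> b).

S -> d | Nd; F -> j | jF | NNd; N -> S | j | FS | NS | SF | FSF

Nullable set: {F}.
Drop F -> ε.
F -> jF: F nullable, giving j | jF.
N -> FSF: F, F nullable, giving FS | FSF | S | SF.
Unchanged (no nullable symbols): S -> Nd; S -> d; F -> NNd; F -> j; N -> NS; N -> j.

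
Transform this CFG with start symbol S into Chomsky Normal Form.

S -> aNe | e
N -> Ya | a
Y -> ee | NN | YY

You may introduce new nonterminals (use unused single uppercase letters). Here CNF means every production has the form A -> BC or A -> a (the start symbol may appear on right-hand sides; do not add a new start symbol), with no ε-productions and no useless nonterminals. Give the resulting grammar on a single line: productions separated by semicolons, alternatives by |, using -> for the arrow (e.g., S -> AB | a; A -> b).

No ε-productions.
No unit productions to eliminate.
TERM: introduce A -> a, B -> e and substitute in every rule of length ≥2.
BIN: S -> ANB becomes S -> AC, C -> NB.

S -> e | AC; A -> a; B -> e; C -> NB; N -> a | YA; Y -> BB | NN | YY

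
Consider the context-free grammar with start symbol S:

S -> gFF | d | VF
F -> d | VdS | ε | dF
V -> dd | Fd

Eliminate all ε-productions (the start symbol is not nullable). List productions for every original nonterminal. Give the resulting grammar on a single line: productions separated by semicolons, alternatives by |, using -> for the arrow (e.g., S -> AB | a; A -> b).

S -> V | d | g | VF | gF | gFF; F -> d | dF | VdS; V -> d | Fd | dd

Nullable set: {F}.
S -> VF: F nullable, giving V | VF.
S -> gFF: F, F nullable, giving g | gF | gFF.
Drop F -> ε.
F -> dF: F nullable, giving d | dF.
V -> Fd: F nullable, giving Fd | d.
Unchanged (no nullable symbols): S -> d; F -> VdS; F -> d; V -> dd.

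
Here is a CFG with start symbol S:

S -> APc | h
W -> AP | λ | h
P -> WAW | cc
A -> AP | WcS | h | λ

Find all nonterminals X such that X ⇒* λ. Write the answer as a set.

Directly nullable (have an ε-rule): {A, W}.
P is nullable via P -> WAW (every symbol on the right is already known nullable).
Not nullable: S — each has a terminal in every rule's right-hand side or depends on a non-nullable symbol.

{A, P, W}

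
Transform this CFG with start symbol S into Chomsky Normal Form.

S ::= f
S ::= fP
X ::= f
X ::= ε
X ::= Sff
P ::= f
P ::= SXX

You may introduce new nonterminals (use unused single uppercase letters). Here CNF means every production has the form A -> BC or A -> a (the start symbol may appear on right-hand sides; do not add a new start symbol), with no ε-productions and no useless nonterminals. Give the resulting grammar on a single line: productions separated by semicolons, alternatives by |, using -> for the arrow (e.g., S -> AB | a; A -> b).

Nullable: {X}; after ε-elimination: S -> f | fP; P -> S | f | SX | SXX; X -> f | Sff.
After unit-elimination: S -> f | fP; P -> f | SX | fP | SXX; X -> f | Sff.
TERM: introduce A -> f and substitute in every rule of length ≥2.
BIN: P -> SXX becomes P -> SB, B -> XX; X -> SAA becomes X -> SC, C -> AA.

S -> f | AP; A -> f; B -> XX; C -> AA; P -> f | AP | SB | SX; X -> f | SC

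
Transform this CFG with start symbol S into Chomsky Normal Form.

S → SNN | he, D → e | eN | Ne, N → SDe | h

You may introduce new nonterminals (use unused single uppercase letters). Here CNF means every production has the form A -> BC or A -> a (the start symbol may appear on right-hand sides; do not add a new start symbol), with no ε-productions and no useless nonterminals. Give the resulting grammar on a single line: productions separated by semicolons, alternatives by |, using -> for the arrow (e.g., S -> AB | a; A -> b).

No ε-productions.
No unit productions to eliminate.
TERM: introduce A -> e, B -> h and substitute in every rule of length ≥2.
BIN: N -> SDA becomes N -> SC, C -> DA; S -> SNN becomes S -> SE, E -> NN.

S -> BA | SE; A -> e; B -> h; C -> DA; D -> e | AN | NA; E -> NN; N -> h | SC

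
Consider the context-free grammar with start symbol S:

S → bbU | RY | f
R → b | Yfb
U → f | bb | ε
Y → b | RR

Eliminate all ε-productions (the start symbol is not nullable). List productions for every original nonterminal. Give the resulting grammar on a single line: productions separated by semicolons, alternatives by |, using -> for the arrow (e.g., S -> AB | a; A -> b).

S -> f | RY | bb | bbU; R -> b | Yfb; U -> f | bb; Y -> b | RR

Nullable set: {U}.
S -> bbU: U nullable, giving bb | bbU.
Drop U -> ε.
Unchanged (no nullable symbols): S -> RY; S -> f; R -> Yfb; R -> b; U -> bb; U -> f; Y -> RR; Y -> b.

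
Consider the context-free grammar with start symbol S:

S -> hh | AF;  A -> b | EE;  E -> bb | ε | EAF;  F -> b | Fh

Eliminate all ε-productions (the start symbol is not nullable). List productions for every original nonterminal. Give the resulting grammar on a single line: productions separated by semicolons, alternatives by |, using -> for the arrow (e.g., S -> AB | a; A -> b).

S -> F | AF | hh; A -> E | b | EE; E -> F | AF | EF | bb | EAF; F -> b | Fh

Nullable set: {A, E}.
S -> AF: A nullable, giving AF | F.
A -> EE: E, E nullable, giving E | EE.
Drop E -> ε.
E -> EAF: E, A nullable, giving AF | EAF | EF | F.
Unchanged (no nullable symbols): S -> hh; A -> b; E -> bb; F -> Fh; F -> b.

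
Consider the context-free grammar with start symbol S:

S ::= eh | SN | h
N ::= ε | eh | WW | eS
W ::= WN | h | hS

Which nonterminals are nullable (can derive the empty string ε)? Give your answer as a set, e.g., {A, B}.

Directly nullable (have an ε-rule): {N}.
Not nullable: S, W — each has a terminal in every rule's right-hand side or depends on a non-nullable symbol.

{N}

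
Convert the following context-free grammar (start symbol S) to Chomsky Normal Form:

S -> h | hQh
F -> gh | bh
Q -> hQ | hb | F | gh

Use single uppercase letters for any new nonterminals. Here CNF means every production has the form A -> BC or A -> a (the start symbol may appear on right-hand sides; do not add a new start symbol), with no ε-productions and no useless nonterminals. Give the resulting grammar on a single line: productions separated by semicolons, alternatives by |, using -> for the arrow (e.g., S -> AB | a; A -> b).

No ε-productions.
After unit-elimination: S -> h | hQh; F -> bh | gh; Q -> bh | gh | hQ | hb.
TERM: introduce A -> b, C -> g, B -> h and substitute in every rule of length ≥2.
BIN: S -> BQB becomes S -> BD, D -> QB.
Drop unreachable/unproductive: F.

S -> h | BD; A -> b; B -> h; C -> g; D -> QB; Q -> AB | BA | BQ | CB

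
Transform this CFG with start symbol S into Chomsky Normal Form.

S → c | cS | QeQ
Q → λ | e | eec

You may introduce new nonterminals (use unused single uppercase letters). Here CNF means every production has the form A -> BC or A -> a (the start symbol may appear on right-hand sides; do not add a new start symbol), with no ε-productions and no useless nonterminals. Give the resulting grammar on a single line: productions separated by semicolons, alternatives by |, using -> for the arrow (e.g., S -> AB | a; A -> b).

S -> c | e | AQ | BS | QA | QD; A -> e; B -> c; C -> AB; D -> AQ; Q -> e | AC

Nullable: {Q}; after ε-elimination: S -> c | e | Qe | cS | eQ | QeQ; Q -> e | eec.
No unit productions to eliminate.
TERM: introduce B -> c, A -> e and substitute in every rule of length ≥2.
BIN: Q -> AAB becomes Q -> AC, C -> AB; S -> QAQ becomes S -> QD, D -> AQ.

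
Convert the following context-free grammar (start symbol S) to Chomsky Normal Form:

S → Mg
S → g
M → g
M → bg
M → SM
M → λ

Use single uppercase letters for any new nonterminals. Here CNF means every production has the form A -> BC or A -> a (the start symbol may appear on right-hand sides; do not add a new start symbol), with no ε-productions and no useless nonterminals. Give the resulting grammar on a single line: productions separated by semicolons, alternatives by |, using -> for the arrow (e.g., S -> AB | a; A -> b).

S -> g | MA; A -> g; B -> b; M -> g | BA | MA | SM

Nullable: {M}; after ε-elimination: S -> g | Mg; M -> S | g | SM | bg.
After unit-elimination: S -> g | Mg; M -> g | Mg | SM | bg.
TERM: introduce B -> b, A -> g and substitute in every rule of length ≥2.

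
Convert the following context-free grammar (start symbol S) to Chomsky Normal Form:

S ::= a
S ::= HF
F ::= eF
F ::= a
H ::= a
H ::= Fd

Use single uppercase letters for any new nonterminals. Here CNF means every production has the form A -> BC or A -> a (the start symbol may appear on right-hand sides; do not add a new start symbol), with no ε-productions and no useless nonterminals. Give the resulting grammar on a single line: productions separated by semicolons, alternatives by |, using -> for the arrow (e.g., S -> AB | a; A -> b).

No ε-productions.
No unit productions to eliminate.
TERM: introduce B -> d, A -> e and substitute in every rule of length ≥2.

S -> a | HF; A -> e; B -> d; F -> a | AF; H -> a | FB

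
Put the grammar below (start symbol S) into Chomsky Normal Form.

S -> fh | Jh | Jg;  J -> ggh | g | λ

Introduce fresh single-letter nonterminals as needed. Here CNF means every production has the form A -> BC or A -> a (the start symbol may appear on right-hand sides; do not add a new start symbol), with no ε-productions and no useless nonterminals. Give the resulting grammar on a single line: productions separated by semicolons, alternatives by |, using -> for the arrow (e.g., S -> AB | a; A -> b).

Nullable: {J}; after ε-elimination: S -> g | h | Jg | Jh | fh; J -> g | ggh.
No unit productions to eliminate.
TERM: introduce C -> f, A -> g, B -> h and substitute in every rule of length ≥2.
BIN: J -> AAB becomes J -> AD, D -> AB.

S -> g | h | CB | JA | JB; A -> g; B -> h; C -> f; D -> AB; J -> g | AD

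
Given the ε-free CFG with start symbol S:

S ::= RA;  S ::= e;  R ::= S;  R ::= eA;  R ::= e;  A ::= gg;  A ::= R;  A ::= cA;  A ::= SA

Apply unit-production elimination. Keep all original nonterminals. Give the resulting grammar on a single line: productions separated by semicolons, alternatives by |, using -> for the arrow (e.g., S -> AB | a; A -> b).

Unit productions: A->R, R->S.
Unit pairs (A ⇒* B via units): (A,R), (A,S), (R,S).
S: inherits non-unit rules of {S} → RA | e.
A: inherits non-unit rules of {A, R, S} → RA | SA | cA | e | eA | gg.
R: inherits non-unit rules of {R, S} → RA | e | eA.

S -> e | RA; A -> e | RA | SA | cA | eA | gg; R -> e | RA | eA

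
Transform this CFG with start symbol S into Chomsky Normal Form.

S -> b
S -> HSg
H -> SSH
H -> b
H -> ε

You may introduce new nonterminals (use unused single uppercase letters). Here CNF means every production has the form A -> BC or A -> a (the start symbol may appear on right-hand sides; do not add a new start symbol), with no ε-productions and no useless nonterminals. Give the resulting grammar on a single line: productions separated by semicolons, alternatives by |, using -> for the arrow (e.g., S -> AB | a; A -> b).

Nullable: {H}; after ε-elimination: S -> b | Sg | HSg; H -> b | SS | SSH.
No unit productions to eliminate.
TERM: introduce A -> g and substitute in every rule of length ≥2.
BIN: H -> SSH becomes H -> SB, B -> SH; S -> HSA becomes S -> HC, C -> SA.

S -> b | HC | SA; A -> g; B -> SH; C -> SA; H -> b | SB | SS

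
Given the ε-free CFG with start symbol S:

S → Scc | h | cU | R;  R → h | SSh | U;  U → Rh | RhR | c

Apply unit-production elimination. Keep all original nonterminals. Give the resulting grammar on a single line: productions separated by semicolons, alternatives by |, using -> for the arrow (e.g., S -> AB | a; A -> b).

Unit productions: R->U, S->R.
Unit pairs (A ⇒* B via units): (R,U), (S,R), (S,U).
S: inherits non-unit rules of {R, S, U} → Rh | RhR | SSh | Scc | c | cU | h.
R: inherits non-unit rules of {R, U} → Rh | RhR | SSh | c | h.
U: inherits non-unit rules of {U} → Rh | RhR | c.

S -> c | h | Rh | cU | RhR | SSh | Scc; R -> c | h | Rh | RhR | SSh; U -> c | Rh | RhR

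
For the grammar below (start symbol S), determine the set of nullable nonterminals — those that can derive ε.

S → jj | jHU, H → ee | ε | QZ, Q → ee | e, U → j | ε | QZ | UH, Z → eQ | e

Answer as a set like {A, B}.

{H, U}

Directly nullable (have an ε-rule): {H, U}.
Not nullable: Q, S, Z — each has a terminal in every rule's right-hand side or depends on a non-nullable symbol.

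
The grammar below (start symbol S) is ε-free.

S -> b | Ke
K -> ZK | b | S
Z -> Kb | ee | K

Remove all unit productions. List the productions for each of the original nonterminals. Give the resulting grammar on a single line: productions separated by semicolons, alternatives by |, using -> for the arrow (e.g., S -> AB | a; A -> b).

S -> b | Ke; K -> b | Ke | ZK; Z -> b | Kb | Ke | ZK | ee

Unit productions: K->S, Z->K.
Unit pairs (A ⇒* B via units): (K,S), (Z,K), (Z,S).
S: inherits non-unit rules of {S} → Ke | b.
K: inherits non-unit rules of {K, S} → Ke | ZK | b.
Z: inherits non-unit rules of {K, S, Z} → Kb | Ke | ZK | b | ee.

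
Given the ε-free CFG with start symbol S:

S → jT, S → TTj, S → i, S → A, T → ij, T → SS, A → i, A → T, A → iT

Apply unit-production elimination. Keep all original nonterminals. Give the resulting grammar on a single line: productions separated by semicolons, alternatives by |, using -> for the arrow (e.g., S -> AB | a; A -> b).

Unit productions: A->T, S->A.
Unit pairs (A ⇒* B via units): (A,T), (S,A), (S,T).
S: inherits non-unit rules of {A, S, T} → SS | TTj | i | iT | ij | jT.
A: inherits non-unit rules of {A, T} → SS | i | iT | ij.
T: inherits non-unit rules of {T} → SS | ij.

S -> i | SS | iT | ij | jT | TTj; A -> i | SS | iT | ij; T -> SS | ij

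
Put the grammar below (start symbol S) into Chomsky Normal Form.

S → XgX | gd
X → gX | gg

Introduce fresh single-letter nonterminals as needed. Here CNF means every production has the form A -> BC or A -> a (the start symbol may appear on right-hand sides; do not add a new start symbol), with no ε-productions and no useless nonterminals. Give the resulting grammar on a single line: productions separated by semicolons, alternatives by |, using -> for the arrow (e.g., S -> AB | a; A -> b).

S -> AB | XC; A -> g; B -> d; C -> AX; X -> AA | AX

No ε-productions.
No unit productions to eliminate.
TERM: introduce B -> d, A -> g and substitute in every rule of length ≥2.
BIN: S -> XAX becomes S -> XC, C -> AX.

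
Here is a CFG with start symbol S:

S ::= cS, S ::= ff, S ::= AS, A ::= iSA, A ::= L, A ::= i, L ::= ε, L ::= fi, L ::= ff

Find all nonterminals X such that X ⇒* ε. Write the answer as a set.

{A, L}

Directly nullable (have an ε-rule): {L}.
A is nullable via A -> L (every symbol on the right is already known nullable).
Not nullable: S — each has a terminal in every rule's right-hand side or depends on a non-nullable symbol.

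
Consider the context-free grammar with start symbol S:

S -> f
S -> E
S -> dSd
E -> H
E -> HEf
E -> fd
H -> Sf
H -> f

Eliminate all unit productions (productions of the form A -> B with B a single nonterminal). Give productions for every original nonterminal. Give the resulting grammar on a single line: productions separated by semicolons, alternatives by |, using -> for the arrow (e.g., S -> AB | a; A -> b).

Unit productions: E->H, S->E.
Unit pairs (A ⇒* B via units): (E,H), (S,E), (S,H).
S: inherits non-unit rules of {E, H, S} → HEf | Sf | dSd | f | fd.
E: inherits non-unit rules of {E, H} → HEf | Sf | f | fd.
H: inherits non-unit rules of {H} → Sf | f.

S -> f | Sf | fd | HEf | dSd; E -> f | Sf | fd | HEf; H -> f | Sf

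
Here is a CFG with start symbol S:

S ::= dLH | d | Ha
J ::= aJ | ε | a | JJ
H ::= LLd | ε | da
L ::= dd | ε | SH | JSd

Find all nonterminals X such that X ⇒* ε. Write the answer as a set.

{H, J, L}

Directly nullable (have an ε-rule): {H, J, L}.
Not nullable: S — each has a terminal in every rule's right-hand side or depends on a non-nullable symbol.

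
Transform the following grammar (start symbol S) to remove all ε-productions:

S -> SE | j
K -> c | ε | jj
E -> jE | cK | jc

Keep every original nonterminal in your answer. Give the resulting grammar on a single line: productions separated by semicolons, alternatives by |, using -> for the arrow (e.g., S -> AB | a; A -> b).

S -> j | SE; E -> c | cK | jE | jc; K -> c | jj

Nullable set: {K}.
E -> cK: K nullable, giving c | cK.
Drop K -> ε.
Unchanged (no nullable symbols): S -> SE; S -> j; E -> jE; E -> jc; K -> c; K -> jj.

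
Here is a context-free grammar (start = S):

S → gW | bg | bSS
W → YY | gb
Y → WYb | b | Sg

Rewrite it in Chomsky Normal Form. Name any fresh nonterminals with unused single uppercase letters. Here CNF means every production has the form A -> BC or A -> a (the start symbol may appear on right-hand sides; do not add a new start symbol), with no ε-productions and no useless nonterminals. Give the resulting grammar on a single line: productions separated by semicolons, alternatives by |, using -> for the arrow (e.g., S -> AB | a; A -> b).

No ε-productions.
No unit productions to eliminate.
TERM: introduce A -> b, B -> g and substitute in every rule of length ≥2.
BIN: S -> ASS becomes S -> AC, C -> SS; Y -> WYA becomes Y -> WD, D -> YA.

S -> AB | AC | BW; A -> b; B -> g; C -> SS; D -> YA; W -> BA | YY; Y -> b | SB | WD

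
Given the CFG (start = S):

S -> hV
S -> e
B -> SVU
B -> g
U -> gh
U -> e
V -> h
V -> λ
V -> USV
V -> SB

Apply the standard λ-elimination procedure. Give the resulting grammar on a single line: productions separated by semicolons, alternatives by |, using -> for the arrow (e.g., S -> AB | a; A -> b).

Nullable set: {V}.
S -> hV: V nullable, giving h | hV.
B -> SVU: V nullable, giving SU | SVU.
Drop V -> λ.
V -> USV: V nullable, giving US | USV.
Unchanged (no nullable symbols): S -> e; B -> g; U -> e; U -> gh; V -> SB; V -> h.

S -> e | h | hV; B -> g | SU | SVU; U -> e | gh; V -> h | SB | US | USV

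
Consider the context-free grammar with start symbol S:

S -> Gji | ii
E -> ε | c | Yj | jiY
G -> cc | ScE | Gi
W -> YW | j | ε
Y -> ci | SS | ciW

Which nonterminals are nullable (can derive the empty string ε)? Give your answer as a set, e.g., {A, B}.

{E, W}

Directly nullable (have an ε-rule): {E, W}.
Not nullable: G, S, Y — each has a terminal in every rule's right-hand side or depends on a non-nullable symbol.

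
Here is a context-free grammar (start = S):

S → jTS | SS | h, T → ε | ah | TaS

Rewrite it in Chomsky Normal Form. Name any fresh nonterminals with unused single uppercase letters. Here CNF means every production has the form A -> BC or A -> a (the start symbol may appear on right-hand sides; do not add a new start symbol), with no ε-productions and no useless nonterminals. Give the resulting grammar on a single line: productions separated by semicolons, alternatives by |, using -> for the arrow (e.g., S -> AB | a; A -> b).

S -> h | AD | AS | SS; A -> j; B -> a; C -> h; D -> TS; E -> BS; T -> BC | BS | TE

Nullable: {T}; after ε-elimination: S -> h | SS | jS | jTS; T -> aS | ah | TaS.
No unit productions to eliminate.
TERM: introduce B -> a, C -> h, A -> j and substitute in every rule of length ≥2.
BIN: S -> ATS becomes S -> AD, D -> TS; T -> TBS becomes T -> TE, E -> BS.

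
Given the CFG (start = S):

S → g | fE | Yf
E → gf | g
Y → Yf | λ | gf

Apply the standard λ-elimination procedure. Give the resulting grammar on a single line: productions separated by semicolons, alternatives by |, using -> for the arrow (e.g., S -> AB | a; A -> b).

S -> f | g | Yf | fE; E -> g | gf; Y -> f | Yf | gf

Nullable set: {Y}.
S -> Yf: Y nullable, giving Yf | f.
Drop Y -> λ.
Y -> Yf: Y nullable, giving Yf | f.
Unchanged (no nullable symbols): S -> fE; S -> g; E -> g; E -> gf; Y -> gf.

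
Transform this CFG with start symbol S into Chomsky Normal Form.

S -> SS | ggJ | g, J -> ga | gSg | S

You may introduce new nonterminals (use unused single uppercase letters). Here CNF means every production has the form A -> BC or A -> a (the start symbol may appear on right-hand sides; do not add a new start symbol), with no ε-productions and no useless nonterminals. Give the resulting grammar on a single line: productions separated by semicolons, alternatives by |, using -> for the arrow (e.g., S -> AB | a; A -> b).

S -> g | AE | SS; A -> g; B -> a; C -> AJ; D -> SA; E -> AJ; J -> g | AB | AC | AD | SS

No ε-productions.
After unit-elimination: S -> g | SS | ggJ; J -> g | SS | ga | gSg | ggJ.
TERM: introduce B -> a, A -> g and substitute in every rule of length ≥2.
BIN: J -> AAJ becomes J -> AC, C -> AJ; J -> ASA becomes J -> AD, D -> SA; S -> AAJ becomes S -> AE, E -> AJ.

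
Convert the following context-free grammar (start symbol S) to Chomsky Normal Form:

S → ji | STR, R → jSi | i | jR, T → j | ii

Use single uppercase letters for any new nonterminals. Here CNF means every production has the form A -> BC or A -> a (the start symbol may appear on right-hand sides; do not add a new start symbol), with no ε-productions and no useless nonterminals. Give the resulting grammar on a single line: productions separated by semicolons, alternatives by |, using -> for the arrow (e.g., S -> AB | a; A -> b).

S -> AB | SD; A -> j; B -> i; C -> SB; D -> TR; R -> i | AC | AR; T -> j | BB

No ε-productions.
No unit productions to eliminate.
TERM: introduce B -> i, A -> j and substitute in every rule of length ≥2.
BIN: R -> ASB becomes R -> AC, C -> SB; S -> STR becomes S -> SD, D -> TR.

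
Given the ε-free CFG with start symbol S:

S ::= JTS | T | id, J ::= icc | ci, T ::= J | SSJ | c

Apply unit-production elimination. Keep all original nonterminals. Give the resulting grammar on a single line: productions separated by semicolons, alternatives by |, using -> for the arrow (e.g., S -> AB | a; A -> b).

S -> c | ci | id | JTS | SSJ | icc; J -> ci | icc; T -> c | ci | SSJ | icc

Unit productions: S->T, T->J.
Unit pairs (A ⇒* B via units): (S,J), (S,T), (T,J).
S: inherits non-unit rules of {J, S, T} → JTS | SSJ | c | ci | icc | id.
J: inherits non-unit rules of {J} → ci | icc.
T: inherits non-unit rules of {J, T} → SSJ | c | ci | icc.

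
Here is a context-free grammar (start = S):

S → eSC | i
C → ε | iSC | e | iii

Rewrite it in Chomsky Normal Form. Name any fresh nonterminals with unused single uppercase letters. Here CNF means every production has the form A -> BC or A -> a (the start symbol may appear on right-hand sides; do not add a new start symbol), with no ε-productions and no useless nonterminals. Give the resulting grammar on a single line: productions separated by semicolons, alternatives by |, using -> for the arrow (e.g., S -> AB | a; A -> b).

Nullable: {C}; after ε-elimination: S -> i | eS | eSC; C -> e | iS | iSC | iii.
No unit productions to eliminate.
TERM: introduce B -> e, A -> i and substitute in every rule of length ≥2.
BIN: C -> AAA becomes C -> AD, D -> AA; C -> ASC becomes C -> AE, E -> SC; S -> BSC becomes S -> BF, F -> SC.

S -> i | BF | BS; A -> i; B -> e; C -> e | AD | AE | AS; D -> AA; E -> SC; F -> SC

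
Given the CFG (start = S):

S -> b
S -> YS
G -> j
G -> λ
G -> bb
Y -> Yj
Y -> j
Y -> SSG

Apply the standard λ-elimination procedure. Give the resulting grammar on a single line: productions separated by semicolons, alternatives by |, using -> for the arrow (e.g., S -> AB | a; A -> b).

S -> b | YS; G -> j | bb; Y -> j | SS | Yj | SSG

Nullable set: {G}.
Drop G -> λ.
Y -> SSG: G nullable, giving SS | SSG.
Unchanged (no nullable symbols): S -> YS; S -> b; G -> bb; G -> j; Y -> Yj; Y -> j.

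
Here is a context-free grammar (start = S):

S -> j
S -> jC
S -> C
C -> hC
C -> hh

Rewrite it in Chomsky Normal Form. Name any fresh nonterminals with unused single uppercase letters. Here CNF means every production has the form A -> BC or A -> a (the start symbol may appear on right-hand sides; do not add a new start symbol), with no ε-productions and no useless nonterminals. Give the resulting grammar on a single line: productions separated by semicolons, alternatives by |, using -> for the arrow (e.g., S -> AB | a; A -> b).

No ε-productions.
After unit-elimination: S -> j | hC | hh | jC; C -> hC | hh.
TERM: introduce A -> h, B -> j and substitute in every rule of length ≥2.

S -> j | AA | AC | BC; A -> h; B -> j; C -> AA | AC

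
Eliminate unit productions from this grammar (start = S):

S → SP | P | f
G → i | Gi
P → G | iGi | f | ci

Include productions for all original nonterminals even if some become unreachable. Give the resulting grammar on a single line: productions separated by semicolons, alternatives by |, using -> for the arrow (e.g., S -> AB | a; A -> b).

Unit productions: P->G, S->P.
Unit pairs (A ⇒* B via units): (P,G), (S,G), (S,P).
S: inherits non-unit rules of {G, P, S} → Gi | SP | ci | f | i | iGi.
G: inherits non-unit rules of {G} → Gi | i.
P: inherits non-unit rules of {G, P} → Gi | ci | f | i | iGi.

S -> f | i | Gi | SP | ci | iGi; G -> i | Gi; P -> f | i | Gi | ci | iGi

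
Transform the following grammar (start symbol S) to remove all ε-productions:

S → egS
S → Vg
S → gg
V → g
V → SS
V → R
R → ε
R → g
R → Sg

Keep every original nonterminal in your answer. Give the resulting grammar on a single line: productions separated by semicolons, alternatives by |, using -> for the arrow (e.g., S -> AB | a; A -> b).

Nullable set: {R, V}.
S -> Vg: V nullable, giving Vg | g.
Drop R -> ε.
V -> R: R nullable, giving R.
Unchanged (no nullable symbols): S -> egS; S -> gg; R -> Sg; R -> g; V -> SS; V -> g.

S -> g | Vg | gg | egS; R -> g | Sg; V -> R | g | SS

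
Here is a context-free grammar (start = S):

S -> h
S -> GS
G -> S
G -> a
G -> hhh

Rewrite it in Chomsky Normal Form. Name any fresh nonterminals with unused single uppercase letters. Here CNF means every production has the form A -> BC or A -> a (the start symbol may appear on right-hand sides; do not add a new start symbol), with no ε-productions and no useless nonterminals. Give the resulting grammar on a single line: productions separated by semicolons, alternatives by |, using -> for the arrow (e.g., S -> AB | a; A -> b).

S -> h | GS; A -> h; B -> AA; G -> a | h | AB | GS

No ε-productions.
After unit-elimination: S -> h | GS; G -> a | h | GS | hhh.
TERM: introduce A -> h and substitute in every rule of length ≥2.
BIN: G -> AAA becomes G -> AB, B -> AA.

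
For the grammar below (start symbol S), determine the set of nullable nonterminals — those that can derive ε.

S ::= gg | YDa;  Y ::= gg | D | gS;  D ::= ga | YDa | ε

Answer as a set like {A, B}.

{D, Y}

Directly nullable (have an ε-rule): {D}.
Y is nullable via Y -> D (every symbol on the right is already known nullable).
Not nullable: S — each has a terminal in every rule's right-hand side or depends on a non-nullable symbol.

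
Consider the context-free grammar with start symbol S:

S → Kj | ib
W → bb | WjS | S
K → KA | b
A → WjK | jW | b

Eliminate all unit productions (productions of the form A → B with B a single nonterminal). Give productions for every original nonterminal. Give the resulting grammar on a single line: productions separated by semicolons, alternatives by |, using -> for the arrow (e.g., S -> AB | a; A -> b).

Unit productions: W->S.
Unit pairs (A ⇒* B via units): (W,S).
S: inherits non-unit rules of {S} → Kj | ib.
A: inherits non-unit rules of {A} → WjK | b | jW.
K: inherits non-unit rules of {K} → KA | b.
W: inherits non-unit rules of {S, W} → Kj | WjS | bb | ib.

S -> Kj | ib; A -> b | jW | WjK; K -> b | KA; W -> Kj | bb | ib | WjS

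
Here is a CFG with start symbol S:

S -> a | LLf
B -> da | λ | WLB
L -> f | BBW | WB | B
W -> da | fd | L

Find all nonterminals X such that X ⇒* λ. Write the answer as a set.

{B, L, W}

Directly nullable (have an ε-rule): {B}.
L is nullable via L -> B (every symbol on the right is already known nullable).
W is nullable via W -> L (every symbol on the right is already known nullable).
Not nullable: S — each has a terminal in every rule's right-hand side or depends on a non-nullable symbol.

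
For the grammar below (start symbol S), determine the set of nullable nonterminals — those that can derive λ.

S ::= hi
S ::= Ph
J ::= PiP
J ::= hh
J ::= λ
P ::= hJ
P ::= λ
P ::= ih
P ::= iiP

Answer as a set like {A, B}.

Directly nullable (have an ε-rule): {J, P}.
Not nullable: S — each has a terminal in every rule's right-hand side or depends on a non-nullable symbol.

{J, P}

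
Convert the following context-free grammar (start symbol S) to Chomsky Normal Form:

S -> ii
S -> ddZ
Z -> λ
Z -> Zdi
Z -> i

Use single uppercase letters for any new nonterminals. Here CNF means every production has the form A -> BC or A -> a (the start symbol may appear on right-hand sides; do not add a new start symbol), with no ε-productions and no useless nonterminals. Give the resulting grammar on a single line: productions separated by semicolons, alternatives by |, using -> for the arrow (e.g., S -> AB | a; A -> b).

Nullable: {Z}; after ε-elimination: S -> dd | ii | ddZ; Z -> i | di | Zdi.
No unit productions to eliminate.
TERM: introduce A -> d, B -> i and substitute in every rule of length ≥2.
BIN: S -> AAZ becomes S -> AC, C -> AZ; Z -> ZAB becomes Z -> ZD, D -> AB.

S -> AA | AC | BB; A -> d; B -> i; C -> AZ; D -> AB; Z -> i | AB | ZD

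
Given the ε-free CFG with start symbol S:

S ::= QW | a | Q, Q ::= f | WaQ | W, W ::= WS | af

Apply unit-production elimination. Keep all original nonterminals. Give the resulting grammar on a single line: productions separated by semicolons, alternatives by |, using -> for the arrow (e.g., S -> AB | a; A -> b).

S -> a | f | QW | WS | af | WaQ; Q -> f | WS | af | WaQ; W -> WS | af

Unit productions: Q->W, S->Q.
Unit pairs (A ⇒* B via units): (Q,W), (S,Q), (S,W).
S: inherits non-unit rules of {Q, S, W} → QW | WS | WaQ | a | af | f.
Q: inherits non-unit rules of {Q, W} → WS | WaQ | af | f.
W: inherits non-unit rules of {W} → WS | af.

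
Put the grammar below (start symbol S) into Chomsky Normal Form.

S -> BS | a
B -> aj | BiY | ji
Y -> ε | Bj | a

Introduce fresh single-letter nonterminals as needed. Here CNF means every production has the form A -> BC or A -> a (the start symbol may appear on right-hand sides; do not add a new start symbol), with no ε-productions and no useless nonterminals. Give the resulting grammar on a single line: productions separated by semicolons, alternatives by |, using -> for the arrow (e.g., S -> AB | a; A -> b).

Nullable: {Y}; after ε-elimination: S -> a | BS; B -> Bi | aj | ji | BiY; Y -> a | Bj.
No unit productions to eliminate.
TERM: introduce C -> a, A -> i, D -> j and substitute in every rule of length ≥2.
BIN: B -> BAY becomes B -> BE, E -> AY.

S -> a | BS; A -> i; B -> BA | BE | CD | DA; C -> a; D -> j; E -> AY; Y -> a | BD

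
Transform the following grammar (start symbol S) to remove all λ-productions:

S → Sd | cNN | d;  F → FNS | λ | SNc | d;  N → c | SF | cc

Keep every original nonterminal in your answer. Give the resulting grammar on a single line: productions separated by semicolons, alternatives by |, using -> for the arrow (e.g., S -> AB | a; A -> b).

Nullable set: {F}.
Drop F -> λ.
F -> FNS: F nullable, giving FNS | NS.
N -> SF: F nullable, giving S | SF.
Unchanged (no nullable symbols): S -> Sd; S -> cNN; S -> d; F -> SNc; F -> d; N -> c; N -> cc.

S -> d | Sd | cNN; F -> d | NS | FNS | SNc; N -> S | c | SF | cc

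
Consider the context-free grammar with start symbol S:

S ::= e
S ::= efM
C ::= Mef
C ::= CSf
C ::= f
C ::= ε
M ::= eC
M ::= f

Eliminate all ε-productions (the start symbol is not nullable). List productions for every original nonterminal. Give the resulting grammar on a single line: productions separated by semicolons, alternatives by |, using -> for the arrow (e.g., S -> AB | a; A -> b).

S -> e | efM; C -> f | Sf | CSf | Mef; M -> e | f | eC

Nullable set: {C}.
Drop C -> ε.
C -> CSf: C nullable, giving CSf | Sf.
M -> eC: C nullable, giving e | eC.
Unchanged (no nullable symbols): S -> e; S -> efM; C -> Mef; C -> f; M -> f.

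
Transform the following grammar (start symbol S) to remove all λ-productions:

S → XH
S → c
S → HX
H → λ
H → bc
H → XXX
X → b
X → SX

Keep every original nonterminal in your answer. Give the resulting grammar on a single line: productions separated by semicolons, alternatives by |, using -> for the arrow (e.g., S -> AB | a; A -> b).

Nullable set: {H}.
S -> HX: H nullable, giving HX | X.
S -> XH: H nullable, giving X | XH.
Drop H -> λ.
Unchanged (no nullable symbols): S -> c; H -> XXX; H -> bc; X -> SX; X -> b.

S -> X | c | HX | XH; H -> bc | XXX; X -> b | SX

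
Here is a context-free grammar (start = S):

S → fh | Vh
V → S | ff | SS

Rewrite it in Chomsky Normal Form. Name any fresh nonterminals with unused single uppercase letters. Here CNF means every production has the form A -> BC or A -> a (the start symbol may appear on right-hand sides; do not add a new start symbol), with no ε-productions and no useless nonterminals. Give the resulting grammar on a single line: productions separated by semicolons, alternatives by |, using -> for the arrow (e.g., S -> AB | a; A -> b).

No ε-productions.
After unit-elimination: S -> Vh | fh; V -> SS | Vh | ff | fh.
TERM: introduce B -> f, A -> h and substitute in every rule of length ≥2.

S -> BA | VA; A -> h; B -> f; V -> BA | BB | SS | VA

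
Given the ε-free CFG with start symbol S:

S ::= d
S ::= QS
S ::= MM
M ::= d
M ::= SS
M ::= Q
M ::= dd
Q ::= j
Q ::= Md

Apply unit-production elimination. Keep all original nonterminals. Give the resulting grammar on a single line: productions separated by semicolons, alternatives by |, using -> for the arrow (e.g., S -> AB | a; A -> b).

S -> d | MM | QS; M -> d | j | Md | SS | dd; Q -> j | Md

Unit productions: M->Q.
Unit pairs (A ⇒* B via units): (M,Q).
S: inherits non-unit rules of {S} → MM | QS | d.
M: inherits non-unit rules of {M, Q} → Md | SS | d | dd | j.
Q: inherits non-unit rules of {Q} → Md | j.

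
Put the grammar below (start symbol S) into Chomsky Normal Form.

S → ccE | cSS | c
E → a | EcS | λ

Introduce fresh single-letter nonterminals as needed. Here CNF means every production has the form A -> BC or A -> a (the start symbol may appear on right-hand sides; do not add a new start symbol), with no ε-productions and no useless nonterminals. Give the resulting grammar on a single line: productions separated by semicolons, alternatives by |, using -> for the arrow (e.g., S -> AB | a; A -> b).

Nullable: {E}; after ε-elimination: S -> c | cc | cSS | ccE; E -> a | cS | EcS.
No unit productions to eliminate.
TERM: introduce A -> c and substitute in every rule of length ≥2.
BIN: E -> EAS becomes E -> EB, B -> AS; S -> AAE becomes S -> AC, C -> AE; S -> ASS becomes S -> AD, D -> SS.

S -> c | AA | AC | AD; A -> c; B -> AS; C -> AE; D -> SS; E -> a | AS | EB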